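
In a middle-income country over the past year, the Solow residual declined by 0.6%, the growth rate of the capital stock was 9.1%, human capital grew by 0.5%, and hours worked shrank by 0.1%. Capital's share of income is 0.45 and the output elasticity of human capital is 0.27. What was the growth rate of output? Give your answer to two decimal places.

3.60%

Labor's share = 1 − 0.45 − 0.27 = 0.28.
The capital stock: 0.45 × 9.1 = 4.095 pp.
Human capital: 0.27 × 0.5 = 0.135 pp.
Hours worked: 0.28 × (-0.1) = -0.028 pp.
Output growth = -0.6 + 4.202 = 3.602%.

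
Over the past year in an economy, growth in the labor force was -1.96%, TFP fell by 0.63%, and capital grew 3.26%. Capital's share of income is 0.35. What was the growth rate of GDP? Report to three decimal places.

Labor's share = 1 − 0.35 = 0.65.
Capital: 0.35 × 3.26 = 1.141 pp.
The labor force: 0.65 × (-1.96) = -1.274 pp.
Output growth = -0.63 + (-0.133) = -0.763%.

-0.763%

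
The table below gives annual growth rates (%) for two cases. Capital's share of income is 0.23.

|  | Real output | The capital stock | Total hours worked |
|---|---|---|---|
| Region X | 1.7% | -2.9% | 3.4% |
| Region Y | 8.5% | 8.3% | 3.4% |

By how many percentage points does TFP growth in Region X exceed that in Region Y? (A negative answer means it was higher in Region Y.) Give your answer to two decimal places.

-4.22 percentage points

Labor's share = 1 − 0.23 = 0.77.
Region X: TFP = 1.7 + 0.667 − 2.618 = -0.251%.
Region Y: TFP = 8.5 − 1.909 − 2.618 = 3.973%.
Difference = -0.251 − (3.973) = -4.224 pp.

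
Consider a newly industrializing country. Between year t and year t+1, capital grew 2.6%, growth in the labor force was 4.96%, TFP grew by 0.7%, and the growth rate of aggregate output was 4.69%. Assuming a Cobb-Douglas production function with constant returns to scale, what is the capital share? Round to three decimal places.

The capital share is 0.411.

gY = gA + α·gK + (1−α)·gL, so gY − gA − gL = α(gK − gL).
4.69 − 0.7 − 4.96 = α × (2.6 − 4.96).
-0.97 = -2.36 α, so α = 0.41102.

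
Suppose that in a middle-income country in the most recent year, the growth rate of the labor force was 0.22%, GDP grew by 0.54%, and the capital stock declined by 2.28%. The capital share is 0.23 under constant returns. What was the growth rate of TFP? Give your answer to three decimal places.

Labor's share = 1 − 0.23 = 0.77.
The capital stock: 0.23 × (-2.28) = -0.5244 pp.
The labor force: 0.77 × 0.22 = 0.1694 pp.
TFP growth = 0.54 + 0.355 = 0.895%.

0.895%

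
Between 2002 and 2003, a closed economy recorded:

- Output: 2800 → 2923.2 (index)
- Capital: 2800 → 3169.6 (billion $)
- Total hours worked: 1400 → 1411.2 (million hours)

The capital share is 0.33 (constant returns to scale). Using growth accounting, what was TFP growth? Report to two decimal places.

-0.49%

Output growth = (2923.2 − 2800) / 2800 = 4.4%.
Capital growth = (3169.6 − 2800) / 2800 = 13.2%.
Total hours worked growth = (1411.2 − 1400) / 1400 = 0.8%.
Labor's share = 1 − 0.33 = 0.67.
Capital: 0.33 × 13.2 = 4.356 pp.
Total hours worked: 0.67 × 0.8 = 0.536 pp.
TFP growth = 4.4 − 4.892 = -0.492%.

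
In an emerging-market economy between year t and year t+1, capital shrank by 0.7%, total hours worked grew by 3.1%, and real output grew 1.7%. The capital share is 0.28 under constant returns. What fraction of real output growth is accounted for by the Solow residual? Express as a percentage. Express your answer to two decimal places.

-19.76%

Labor's share = 1 − 0.28 = 0.72.
Capital: 0.28 × (-0.7) = -0.196 pp.
Total hours worked: 0.72 × 3.1 = 2.232 pp.
TFP growth = 1.7 − 2.036 = -0.336%.
TFP share of growth = -0.336 / 1.7 × 100 = -19.7647%.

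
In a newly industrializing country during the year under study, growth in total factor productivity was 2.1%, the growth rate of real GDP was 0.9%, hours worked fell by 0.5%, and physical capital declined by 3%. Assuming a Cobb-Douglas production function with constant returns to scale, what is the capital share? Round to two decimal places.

α = 0.28

gY = gA + α·gK + (1−α)·gL, so gY − gA − gL = α(gK − gL).
0.9 − 2.1 + 0.5 = α × (-3 − (-0.5)).
-0.7 = -2.5 α, so α = 0.28.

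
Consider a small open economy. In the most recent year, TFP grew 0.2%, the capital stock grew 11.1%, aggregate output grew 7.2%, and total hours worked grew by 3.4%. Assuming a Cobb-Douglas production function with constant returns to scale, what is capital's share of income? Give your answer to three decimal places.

gY = gA + α·gK + (1−α)·gL, so gY − gA − gL = α(gK − gL).
7.2 − 0.2 − 3.4 = α × (11.1 − 3.4).
3.6 = 7.7 α, so α = 0.46753.

Capital's share of income is 0.468.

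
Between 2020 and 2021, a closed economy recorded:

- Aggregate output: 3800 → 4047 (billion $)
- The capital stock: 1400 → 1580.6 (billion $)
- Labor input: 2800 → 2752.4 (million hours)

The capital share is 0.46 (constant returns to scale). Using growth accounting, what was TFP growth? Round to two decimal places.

TFP grew 1.48%.

Aggregate output growth = (4047 − 3800) / 3800 = 6.5%.
The capital stock growth = (1580.6 − 1400) / 1400 = 12.9%.
Labor input growth = (2752.4 − 2800) / 2800 = -1.7%.
Labor's share = 1 − 0.46 = 0.54.
The capital stock: 0.46 × 12.9 = 5.934 pp.
Labor input: 0.54 × (-1.7) = -0.918 pp.
TFP growth = 6.5 − 5.016 = 1.484%.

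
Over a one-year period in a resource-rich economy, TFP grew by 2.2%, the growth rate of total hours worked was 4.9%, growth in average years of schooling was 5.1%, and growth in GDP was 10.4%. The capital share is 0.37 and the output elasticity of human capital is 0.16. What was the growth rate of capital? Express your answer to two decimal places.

Labor's share = 1 − 0.37 − 0.16 = 0.47.
gY = gA + 0.16×5.1 + 0.47×4.9 + 0.37×g.
0.37×g = 10.4 − 2.2 − 3.119 = 5.081.
g = 5.081 / 0.37 = 13.7324%.

Capital grew 13.73%.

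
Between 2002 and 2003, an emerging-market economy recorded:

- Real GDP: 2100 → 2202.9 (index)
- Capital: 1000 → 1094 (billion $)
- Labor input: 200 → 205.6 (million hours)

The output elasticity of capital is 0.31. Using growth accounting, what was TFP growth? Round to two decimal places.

Real GDP growth = (2202.9 − 2100) / 2100 = 4.9%.
Capital growth = (1094 − 1000) / 1000 = 9.4%.
Labor input growth = (205.6 − 200) / 200 = 2.8%.
Labor's share = 1 − 0.31 = 0.69.
Capital: 0.31 × 9.4 = 2.914 pp.
Labor input: 0.69 × 2.8 = 1.932 pp.
TFP growth = 4.9 − 4.846 = 0.054%.

0.05%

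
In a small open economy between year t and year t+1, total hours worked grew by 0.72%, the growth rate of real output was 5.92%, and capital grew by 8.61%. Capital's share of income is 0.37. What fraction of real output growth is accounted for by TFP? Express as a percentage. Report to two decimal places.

TFP accounted for 38.53% of growth.

Labor's share = 1 − 0.37 = 0.63.
Capital: 0.37 × 8.61 = 3.1857 pp.
Total hours worked: 0.63 × 0.72 = 0.4536 pp.
TFP growth = 5.92 − 3.6393 = 2.2807%.
TFP share of growth = 2.2807 / 5.92 × 100 = 38.5253%.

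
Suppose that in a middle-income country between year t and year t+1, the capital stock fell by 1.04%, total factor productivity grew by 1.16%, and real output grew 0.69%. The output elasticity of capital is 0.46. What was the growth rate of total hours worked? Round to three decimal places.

0.016%

Labor's share = 1 − 0.46 = 0.54.
gY = gA + 0.46×(-1.04) + 0.54×g.
0.54×g = 0.69 − 1.16 + 0.4784 = 0.0084.
g = 0.0084 / 0.54 = 0.01556%.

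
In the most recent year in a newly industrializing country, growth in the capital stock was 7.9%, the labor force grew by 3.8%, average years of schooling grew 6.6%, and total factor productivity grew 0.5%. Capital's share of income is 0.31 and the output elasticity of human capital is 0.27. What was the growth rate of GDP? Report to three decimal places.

6.327%

Labor's share = 1 − 0.31 − 0.27 = 0.42.
The capital stock: 0.31 × 7.9 = 2.449 pp.
Average years of schooling: 0.27 × 6.6 = 1.782 pp.
The labor force: 0.42 × 3.8 = 1.596 pp.
Output growth = 0.5 + 5.827 = 6.327%.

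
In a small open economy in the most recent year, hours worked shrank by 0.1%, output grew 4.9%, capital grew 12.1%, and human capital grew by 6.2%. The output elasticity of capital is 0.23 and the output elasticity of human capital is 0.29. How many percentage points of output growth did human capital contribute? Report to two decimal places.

Contribution = share × growth = 0.29 × 6.2 = 1.798 pp.

1.80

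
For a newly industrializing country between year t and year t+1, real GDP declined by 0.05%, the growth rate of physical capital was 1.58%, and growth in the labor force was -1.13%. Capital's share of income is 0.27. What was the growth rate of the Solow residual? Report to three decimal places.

0.348%

Labor's share = 1 − 0.27 = 0.73.
Physical capital: 0.27 × 1.58 = 0.4266 pp.
The labor force: 0.73 × (-1.13) = -0.8249 pp.
TFP growth = -0.05 + 0.3983 = 0.3483%.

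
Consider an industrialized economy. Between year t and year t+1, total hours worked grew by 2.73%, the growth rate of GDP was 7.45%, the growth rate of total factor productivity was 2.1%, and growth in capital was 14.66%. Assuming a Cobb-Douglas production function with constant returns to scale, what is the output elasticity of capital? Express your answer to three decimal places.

α = 0.220

gY = gA + α·gK + (1−α)·gL, so gY − gA − gL = α(gK − gL).
7.45 − 2.1 − 2.73 = α × (14.66 − 2.73).
2.62 = 11.93 α, so α = 0.21961.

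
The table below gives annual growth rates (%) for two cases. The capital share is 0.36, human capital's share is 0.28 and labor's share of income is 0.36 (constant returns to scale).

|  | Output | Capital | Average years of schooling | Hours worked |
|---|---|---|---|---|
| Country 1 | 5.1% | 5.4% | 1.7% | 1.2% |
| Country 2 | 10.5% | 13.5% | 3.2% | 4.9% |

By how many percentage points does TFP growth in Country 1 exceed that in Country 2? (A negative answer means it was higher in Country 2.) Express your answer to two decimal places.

-0.73 percentage points

Labor's share = 1 − 0.36 − 0.28 = 0.36.
Country 1: TFP = 5.1 − 1.944 − 0.476 − 0.432 = 2.248%.
Country 2: TFP = 10.5 − 4.86 − 0.896 − 1.764 = 2.98%.
Difference = 2.248 − (2.98) = -0.732 pp.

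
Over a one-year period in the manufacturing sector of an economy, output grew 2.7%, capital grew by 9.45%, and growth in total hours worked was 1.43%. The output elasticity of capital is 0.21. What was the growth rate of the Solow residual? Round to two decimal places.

Labor's share = 1 − 0.21 = 0.79.
Capital: 0.21 × 9.45 = 1.9845 pp.
Total hours worked: 0.79 × 1.43 = 1.1297 pp.
TFP growth = 2.7 − 3.1142 = -0.4142%.

-0.41%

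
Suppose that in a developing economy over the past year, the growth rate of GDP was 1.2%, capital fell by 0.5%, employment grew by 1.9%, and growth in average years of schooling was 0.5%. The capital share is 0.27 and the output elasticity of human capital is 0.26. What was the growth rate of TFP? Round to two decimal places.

0.31%

Labor's share = 1 − 0.27 − 0.26 = 0.47.
Capital: 0.27 × (-0.5) = -0.135 pp.
Average years of schooling: 0.26 × 0.5 = 0.13 pp.
Employment: 0.47 × 1.9 = 0.893 pp.
TFP growth = 1.2 − 0.888 = 0.312%.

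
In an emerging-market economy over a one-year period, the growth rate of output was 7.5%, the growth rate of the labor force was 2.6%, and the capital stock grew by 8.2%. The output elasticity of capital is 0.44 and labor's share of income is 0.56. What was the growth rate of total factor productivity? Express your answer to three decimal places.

Labor's share = 1 − 0.44 = 0.56.
The capital stock: 0.44 × 8.2 = 3.608 pp.
The labor force: 0.56 × 2.6 = 1.456 pp.
TFP growth = 7.5 − 5.064 = 2.436%.

2.436%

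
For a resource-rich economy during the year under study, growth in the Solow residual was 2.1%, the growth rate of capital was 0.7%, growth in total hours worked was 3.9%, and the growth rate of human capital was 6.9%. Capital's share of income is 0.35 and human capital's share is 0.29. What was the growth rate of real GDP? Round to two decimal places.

Real GDP growth was 5.75%.

Labor's share = 1 − 0.35 − 0.29 = 0.36.
Capital: 0.35 × 0.7 = 0.245 pp.
Human capital: 0.29 × 6.9 = 2.001 pp.
Total hours worked: 0.36 × 3.9 = 1.404 pp.
Output growth = 2.1 + 3.65 = 5.75%.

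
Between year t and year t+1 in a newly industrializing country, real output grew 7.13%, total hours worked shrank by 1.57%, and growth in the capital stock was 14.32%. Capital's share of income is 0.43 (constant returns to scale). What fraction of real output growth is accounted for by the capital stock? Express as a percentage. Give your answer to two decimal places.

The capital stock contributed 0.43 × 14.32 = 6.1576 pp.
Share of growth = 6.1576 / 7.13 × 100 = 86.3619%.

86.36%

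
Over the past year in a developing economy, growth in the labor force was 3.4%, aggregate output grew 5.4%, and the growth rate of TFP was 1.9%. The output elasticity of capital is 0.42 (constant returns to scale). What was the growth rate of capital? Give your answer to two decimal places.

Labor's share = 1 − 0.42 = 0.58.
gY = gA + 0.58×3.4 + 0.42×g.
0.42×g = 5.4 − 1.9 − 1.972 = 1.528.
g = 1.528 / 0.42 = 3.6381%.

3.64%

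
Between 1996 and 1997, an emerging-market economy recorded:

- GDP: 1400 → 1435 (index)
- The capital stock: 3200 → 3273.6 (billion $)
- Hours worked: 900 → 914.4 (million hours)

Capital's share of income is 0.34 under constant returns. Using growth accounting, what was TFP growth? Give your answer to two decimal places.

GDP growth = (1435 − 1400) / 1400 = 2.5%.
The capital stock growth = (3273.6 − 3200) / 3200 = 2.3%.
Hours worked growth = (914.4 − 900) / 900 = 1.6%.
Labor's share = 1 − 0.34 = 0.66.
The capital stock: 0.34 × 2.3 = 0.782 pp.
Hours worked: 0.66 × 1.6 = 1.056 pp.
TFP growth = 2.5 − 1.838 = 0.662%.

0.66%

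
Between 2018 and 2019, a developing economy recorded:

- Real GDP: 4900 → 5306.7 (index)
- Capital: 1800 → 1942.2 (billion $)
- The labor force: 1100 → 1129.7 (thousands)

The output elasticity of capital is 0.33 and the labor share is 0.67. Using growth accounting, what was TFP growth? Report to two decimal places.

Real GDP growth = (5306.7 − 4900) / 4900 = 8.3%.
Capital growth = (1942.2 − 1800) / 1800 = 7.9%.
The labor force growth = (1129.7 − 1100) / 1100 = 2.7%.
Labor's share = 1 − 0.33 = 0.67.
Capital: 0.33 × 7.9 = 2.607 pp.
The labor force: 0.67 × 2.7 = 1.809 pp.
TFP growth = 8.3 − 4.416 = 3.884%.

TFP growth was 3.88%.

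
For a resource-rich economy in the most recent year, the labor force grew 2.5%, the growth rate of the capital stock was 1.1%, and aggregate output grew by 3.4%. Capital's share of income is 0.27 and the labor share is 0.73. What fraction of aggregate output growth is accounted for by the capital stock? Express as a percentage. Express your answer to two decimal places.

The capital stock contributed 0.27 × 1.1 = 0.297 pp.
Share of growth = 0.297 / 3.4 × 100 = 8.7353%.

8.74%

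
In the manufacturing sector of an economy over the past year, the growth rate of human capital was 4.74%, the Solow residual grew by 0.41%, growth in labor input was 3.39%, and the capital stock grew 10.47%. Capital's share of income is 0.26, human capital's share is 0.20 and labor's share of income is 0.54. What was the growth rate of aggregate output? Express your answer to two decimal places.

5.91%

Labor's share = 1 − 0.26 − 0.2 = 0.54.
The capital stock: 0.26 × 10.47 = 2.7222 pp.
Human capital: 0.2 × 4.74 = 0.948 pp.
Labor input: 0.54 × 3.39 = 1.8306 pp.
Output growth = 0.41 + 5.5008 = 5.9108%.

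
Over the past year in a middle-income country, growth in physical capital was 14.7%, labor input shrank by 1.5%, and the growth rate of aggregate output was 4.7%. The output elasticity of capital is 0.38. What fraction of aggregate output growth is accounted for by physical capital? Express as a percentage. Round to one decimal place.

Physical capital contributed 0.38 × 14.7 = 5.586 pp.
Share of growth = 5.586 / 4.7 × 100 = 118.851%.

Physical capital accounted for 118.9% of growth.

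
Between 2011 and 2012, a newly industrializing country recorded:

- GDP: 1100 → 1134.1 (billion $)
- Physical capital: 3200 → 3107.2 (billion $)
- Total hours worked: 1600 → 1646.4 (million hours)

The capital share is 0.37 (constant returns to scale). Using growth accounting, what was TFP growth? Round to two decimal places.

GDP growth = (1134.1 − 1100) / 1100 = 3.1%.
Physical capital growth = (3107.2 − 3200) / 3200 = -2.9%.
Total hours worked growth = (1646.4 − 1600) / 1600 = 2.9%.
Labor's share = 1 − 0.37 = 0.63.
Physical capital: 0.37 × (-2.9) = -1.073 pp.
Total hours worked: 0.63 × 2.9 = 1.827 pp.
TFP growth = 3.1 − 0.754 = 2.346%.

2.35%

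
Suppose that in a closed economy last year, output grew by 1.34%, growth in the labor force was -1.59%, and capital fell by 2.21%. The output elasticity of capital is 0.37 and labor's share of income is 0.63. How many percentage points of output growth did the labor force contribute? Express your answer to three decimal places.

Labor's share = 1 − 0.37 = 0.63.
Contribution = share × growth = 0.63 × (-1.59) = -1.0017 pp.

-1.002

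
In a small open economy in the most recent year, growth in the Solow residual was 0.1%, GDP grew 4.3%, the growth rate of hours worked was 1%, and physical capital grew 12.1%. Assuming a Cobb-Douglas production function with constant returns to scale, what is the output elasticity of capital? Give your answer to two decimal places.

0.29

gY = gA + α·gK + (1−α)·gL, so gY − gA − gL = α(gK − gL).
4.3 − 0.1 − 1 = α × (12.1 − 1).
3.2 = 11.1 α, so α = 0.2883.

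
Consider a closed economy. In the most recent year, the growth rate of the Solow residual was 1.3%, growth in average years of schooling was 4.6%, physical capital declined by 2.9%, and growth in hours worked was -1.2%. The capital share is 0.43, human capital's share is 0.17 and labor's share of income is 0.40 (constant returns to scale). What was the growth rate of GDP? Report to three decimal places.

Labor's share = 1 − 0.43 − 0.17 = 0.4.
Physical capital: 0.43 × (-2.9) = -1.247 pp.
Average years of schooling: 0.17 × 4.6 = 0.782 pp.
Hours worked: 0.4 × (-1.2) = -0.48 pp.
Output growth = 1.3 + (-0.945) = 0.355%.

GDP growth was 0.355%.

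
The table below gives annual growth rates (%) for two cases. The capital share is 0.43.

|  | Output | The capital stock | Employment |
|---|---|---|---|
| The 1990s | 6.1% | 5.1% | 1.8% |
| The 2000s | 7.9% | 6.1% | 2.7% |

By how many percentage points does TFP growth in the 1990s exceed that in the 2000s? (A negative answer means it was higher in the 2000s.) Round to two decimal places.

-0.86 percentage points

Labor's share = 1 − 0.43 = 0.57.
The 1990s: TFP = 6.1 − 2.193 − 1.026 = 2.881%.
The 2000s: TFP = 7.9 − 2.623 − 1.539 = 3.738%.
Difference = 2.881 − (3.738) = -0.857 pp.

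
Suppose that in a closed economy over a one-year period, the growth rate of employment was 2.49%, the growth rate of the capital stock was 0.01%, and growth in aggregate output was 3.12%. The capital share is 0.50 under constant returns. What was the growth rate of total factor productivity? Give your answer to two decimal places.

Total factor productivity grew 1.87%.

Labor's share = 1 − 0.5 = 0.5.
The capital stock: 0.5 × 0.01 = 0.005 pp.
Employment: 0.5 × 2.49 = 1.245 pp.
TFP growth = 3.12 − 1.25 = 1.87%.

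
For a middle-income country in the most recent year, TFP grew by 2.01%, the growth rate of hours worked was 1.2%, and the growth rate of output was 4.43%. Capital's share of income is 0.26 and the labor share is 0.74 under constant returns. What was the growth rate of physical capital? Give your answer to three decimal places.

5.892%

Labor's share = 1 − 0.26 = 0.74.
gY = gA + 0.74×1.2 + 0.26×g.
0.26×g = 4.43 − 2.01 − 0.888 = 1.532.
g = 1.532 / 0.26 = 5.89231%.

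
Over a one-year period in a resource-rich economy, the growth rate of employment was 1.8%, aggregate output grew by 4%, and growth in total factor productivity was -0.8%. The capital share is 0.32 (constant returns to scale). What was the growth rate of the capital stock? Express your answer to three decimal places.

11.175%

Labor's share = 1 − 0.32 = 0.68.
gY = gA + 0.68×1.8 + 0.32×g.
0.32×g = 4 + 0.8 − 1.224 = 3.576.
g = 3.576 / 0.32 = 11.175%.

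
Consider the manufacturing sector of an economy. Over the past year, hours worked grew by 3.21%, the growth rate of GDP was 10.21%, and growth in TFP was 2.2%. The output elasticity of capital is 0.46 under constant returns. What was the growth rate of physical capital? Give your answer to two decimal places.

13.64%

Labor's share = 1 − 0.46 = 0.54.
gY = gA + 0.54×3.21 + 0.46×g.
0.46×g = 10.21 − 2.2 − 1.7334 = 6.2766.
g = 6.2766 / 0.46 = 13.6448%.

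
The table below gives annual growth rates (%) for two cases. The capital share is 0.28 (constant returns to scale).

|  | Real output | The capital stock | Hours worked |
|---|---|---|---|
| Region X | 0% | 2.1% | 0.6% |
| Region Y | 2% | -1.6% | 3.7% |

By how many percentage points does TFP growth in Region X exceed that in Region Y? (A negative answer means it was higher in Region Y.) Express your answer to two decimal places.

Labor's share = 1 − 0.28 = 0.72.
Region X: TFP = 0 − 0.588 − 0.432 = -1.02%.
Region Y: TFP = 2 + 0.448 − 2.664 = -0.216%.
Difference = -1.02 − (-0.216) = -0.804 pp.

-0.80 percentage points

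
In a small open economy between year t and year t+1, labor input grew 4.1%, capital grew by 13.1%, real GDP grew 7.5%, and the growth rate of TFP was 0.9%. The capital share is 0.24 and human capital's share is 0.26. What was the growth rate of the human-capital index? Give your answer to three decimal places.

Labor's share = 1 − 0.24 − 0.26 = 0.5.
gY = gA + 0.24×13.1 + 0.5×4.1 + 0.26×g.
0.26×g = 7.5 − 0.9 − 5.194 = 1.406.
g = 1.406 / 0.26 = 5.40769%.

The human-capital index grew 5.408%.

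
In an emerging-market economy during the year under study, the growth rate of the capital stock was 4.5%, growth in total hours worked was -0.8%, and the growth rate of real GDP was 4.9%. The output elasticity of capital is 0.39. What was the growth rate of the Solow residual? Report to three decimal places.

Labor's share = 1 − 0.39 = 0.61.
The capital stock: 0.39 × 4.5 = 1.755 pp.
Total hours worked: 0.61 × (-0.8) = -0.488 pp.
TFP growth = 4.9 − 1.267 = 3.633%.

The Solow residual grew 3.633%.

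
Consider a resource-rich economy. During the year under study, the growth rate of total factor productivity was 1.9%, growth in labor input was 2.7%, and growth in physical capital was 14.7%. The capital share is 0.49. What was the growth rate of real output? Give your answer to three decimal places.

10.480%

Labor's share = 1 − 0.49 = 0.51.
Physical capital: 0.49 × 14.7 = 7.203 pp.
Labor input: 0.51 × 2.7 = 1.377 pp.
Output growth = 1.9 + 8.58 = 10.48%.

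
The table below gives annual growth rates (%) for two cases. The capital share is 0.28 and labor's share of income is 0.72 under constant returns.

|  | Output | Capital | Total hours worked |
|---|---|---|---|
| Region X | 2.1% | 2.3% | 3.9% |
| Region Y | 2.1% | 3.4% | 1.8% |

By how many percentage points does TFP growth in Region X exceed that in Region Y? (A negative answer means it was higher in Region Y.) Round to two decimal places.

Labor's share = 1 − 0.28 = 0.72.
Region X: TFP = 2.1 − 0.644 − 2.808 = -1.352%.
Region Y: TFP = 2.1 − 0.952 − 1.296 = -0.148%.
Difference = -1.352 − (-0.148) = -1.204 pp.

-1.20 percentage points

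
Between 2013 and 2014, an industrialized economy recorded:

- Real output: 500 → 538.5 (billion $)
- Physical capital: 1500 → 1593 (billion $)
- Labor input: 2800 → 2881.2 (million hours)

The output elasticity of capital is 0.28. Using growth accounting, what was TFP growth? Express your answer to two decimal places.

Real output growth = (538.5 − 500) / 500 = 7.7%.
Physical capital growth = (1593 − 1500) / 1500 = 6.2%.
Labor input growth = (2881.2 − 2800) / 2800 = 2.9%.
Labor's share = 1 − 0.28 = 0.72.
Physical capital: 0.28 × 6.2 = 1.736 pp.
Labor input: 0.72 × 2.9 = 2.088 pp.
TFP growth = 7.7 − 3.824 = 3.876%.

3.88%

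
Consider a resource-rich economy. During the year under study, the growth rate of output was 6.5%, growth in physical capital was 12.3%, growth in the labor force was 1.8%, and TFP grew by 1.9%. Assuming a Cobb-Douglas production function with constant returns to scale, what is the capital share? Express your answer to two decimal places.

α = 0.27

gY = gA + α·gK + (1−α)·gL, so gY − gA − gL = α(gK − gL).
6.5 − 1.9 − 1.8 = α × (12.3 − 1.8).
2.8 = 10.5 α, so α = 0.2667.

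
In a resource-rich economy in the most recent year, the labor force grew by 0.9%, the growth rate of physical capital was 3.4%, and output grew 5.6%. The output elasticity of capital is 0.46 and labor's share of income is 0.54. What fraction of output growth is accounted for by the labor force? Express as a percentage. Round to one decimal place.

Labor's share = 1 − 0.46 = 0.54.
The labor force contributed 0.54 × 0.9 = 0.486 pp.
Share of growth = 0.486 / 5.6 × 100 = 8.679%.

The labor force accounted for 8.7% of growth.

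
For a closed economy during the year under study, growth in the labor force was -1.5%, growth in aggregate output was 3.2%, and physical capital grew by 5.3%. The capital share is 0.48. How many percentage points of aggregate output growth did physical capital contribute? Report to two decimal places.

2.54

Contribution = share × growth = 0.48 × 5.3 = 2.544 pp.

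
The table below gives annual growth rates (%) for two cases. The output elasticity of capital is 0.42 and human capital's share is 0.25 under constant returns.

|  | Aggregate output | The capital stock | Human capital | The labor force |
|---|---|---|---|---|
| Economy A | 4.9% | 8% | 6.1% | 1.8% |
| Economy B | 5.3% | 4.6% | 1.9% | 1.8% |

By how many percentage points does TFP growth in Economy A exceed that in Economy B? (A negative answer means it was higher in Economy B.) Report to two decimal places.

Labor's share = 1 − 0.42 − 0.25 = 0.33.
Economy A: TFP = 4.9 − 3.36 − 1.525 − 0.594 = -0.579%.
Economy B: TFP = 5.3 − 1.932 − 0.475 − 0.594 = 2.299%.
Difference = -0.579 − (2.299) = -2.878 pp.

-2.88 percentage points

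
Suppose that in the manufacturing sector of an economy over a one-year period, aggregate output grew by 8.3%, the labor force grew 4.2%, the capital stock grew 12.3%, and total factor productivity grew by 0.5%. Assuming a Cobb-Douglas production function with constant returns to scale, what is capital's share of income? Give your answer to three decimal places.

Capital's share of income is 0.444.

gY = gA + α·gK + (1−α)·gL, so gY − gA − gL = α(gK − gL).
8.3 − 0.5 − 4.2 = α × (12.3 − 4.2).
3.6 = 8.1 α, so α = 0.44444.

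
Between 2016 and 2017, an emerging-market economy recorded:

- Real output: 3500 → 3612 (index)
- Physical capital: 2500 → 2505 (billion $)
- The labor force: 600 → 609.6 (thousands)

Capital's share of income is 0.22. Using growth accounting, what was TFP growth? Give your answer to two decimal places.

TFP grew 1.91%.

Real output growth = (3612 − 3500) / 3500 = 3.2%.
Physical capital growth = (2505 − 2500) / 2500 = 0.2%.
The labor force growth = (609.6 − 600) / 600 = 1.6%.
Labor's share = 1 − 0.22 = 0.78.
Physical capital: 0.22 × 0.2 = 0.044 pp.
The labor force: 0.78 × 1.6 = 1.248 pp.
TFP growth = 3.2 − 1.292 = 1.908%.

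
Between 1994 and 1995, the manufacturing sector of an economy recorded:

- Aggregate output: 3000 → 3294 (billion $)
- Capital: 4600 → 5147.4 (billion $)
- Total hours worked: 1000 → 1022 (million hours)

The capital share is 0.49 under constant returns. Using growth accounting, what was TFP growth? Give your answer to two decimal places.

Aggregate output growth = (3294 − 3000) / 3000 = 9.8%.
Capital growth = (5147.4 − 4600) / 4600 = 11.9%.
Total hours worked growth = (1022 − 1000) / 1000 = 2.2%.
Labor's share = 1 − 0.49 = 0.51.
Capital: 0.49 × 11.9 = 5.831 pp.
Total hours worked: 0.51 × 2.2 = 1.122 pp.
TFP growth = 9.8 − 6.953 = 2.847%.

2.85%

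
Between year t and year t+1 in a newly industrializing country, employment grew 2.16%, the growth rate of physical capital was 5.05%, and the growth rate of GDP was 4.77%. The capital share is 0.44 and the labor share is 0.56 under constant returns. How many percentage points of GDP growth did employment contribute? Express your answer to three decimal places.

Labor's share = 1 − 0.44 = 0.56.
Contribution = share × growth = 0.56 × 2.16 = 1.2096 pp.

1.210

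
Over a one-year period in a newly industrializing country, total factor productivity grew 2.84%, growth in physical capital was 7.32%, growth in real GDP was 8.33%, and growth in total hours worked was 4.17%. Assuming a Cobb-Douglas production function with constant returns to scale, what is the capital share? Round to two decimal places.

gY = gA + α·gK + (1−α)·gL, so gY − gA − gL = α(gK − gL).
8.33 − 2.84 − 4.17 = α × (7.32 − 4.17).
1.32 = 3.15 α, so α = 0.419.

0.42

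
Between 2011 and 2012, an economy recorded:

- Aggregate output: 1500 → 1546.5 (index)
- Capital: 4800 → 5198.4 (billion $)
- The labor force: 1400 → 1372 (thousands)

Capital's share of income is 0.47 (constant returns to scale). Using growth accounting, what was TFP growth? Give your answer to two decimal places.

Aggregate output growth = (1546.5 − 1500) / 1500 = 3.1%.
Capital growth = (5198.4 − 4800) / 4800 = 8.3%.
The labor force growth = (1372 − 1400) / 1400 = -2%.
Labor's share = 1 − 0.47 = 0.53.
Capital: 0.47 × 8.3 = 3.901 pp.
The labor force: 0.53 × (-2) = -1.06 pp.
TFP growth = 3.1 − 2.841 = 0.259%.

0.26%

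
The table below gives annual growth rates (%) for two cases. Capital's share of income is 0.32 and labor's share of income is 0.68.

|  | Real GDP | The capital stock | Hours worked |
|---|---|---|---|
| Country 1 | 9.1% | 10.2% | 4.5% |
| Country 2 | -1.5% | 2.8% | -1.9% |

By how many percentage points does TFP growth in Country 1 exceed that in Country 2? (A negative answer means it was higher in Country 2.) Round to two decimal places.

3.88 percentage points

Labor's share = 1 − 0.32 = 0.68.
Country 1: TFP = 9.1 − 3.264 − 3.06 = 2.776%.
Country 2: TFP = -1.5 − 0.896 + 1.292 = -1.104%.
Difference = 2.776 − (-1.104) = 3.88 pp.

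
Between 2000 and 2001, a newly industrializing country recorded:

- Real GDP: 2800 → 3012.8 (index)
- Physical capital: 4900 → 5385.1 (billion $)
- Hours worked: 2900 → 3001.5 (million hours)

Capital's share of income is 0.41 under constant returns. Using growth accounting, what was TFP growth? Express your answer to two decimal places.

1.48%

Real GDP growth = (3012.8 − 2800) / 2800 = 7.6%.
Physical capital growth = (5385.1 − 4900) / 4900 = 9.9%.
Hours worked growth = (3001.5 − 2900) / 2900 = 3.5%.
Labor's share = 1 − 0.41 = 0.59.
Physical capital: 0.41 × 9.9 = 4.059 pp.
Hours worked: 0.59 × 3.5 = 2.065 pp.
TFP growth = 7.6 − 6.124 = 1.476%.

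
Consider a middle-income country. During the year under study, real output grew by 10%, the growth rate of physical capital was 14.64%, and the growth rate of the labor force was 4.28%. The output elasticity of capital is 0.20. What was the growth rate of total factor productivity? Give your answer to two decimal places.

Labor's share = 1 − 0.2 = 0.8.
Physical capital: 0.2 × 14.64 = 2.928 pp.
The labor force: 0.8 × 4.28 = 3.424 pp.
TFP growth = 10 − 6.352 = 3.648%.

Total factor productivity grew 3.65%.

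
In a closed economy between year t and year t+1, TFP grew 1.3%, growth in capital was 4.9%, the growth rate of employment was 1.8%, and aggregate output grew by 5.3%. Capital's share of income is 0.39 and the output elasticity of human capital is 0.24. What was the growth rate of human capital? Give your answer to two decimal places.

Labor's share = 1 − 0.39 − 0.24 = 0.37.
gY = gA + 0.39×4.9 + 0.37×1.8 + 0.24×g.
0.24×g = 5.3 − 1.3 − 2.577 = 1.423.
g = 1.423 / 0.24 = 5.9292%.

Human capital growth was 5.93%.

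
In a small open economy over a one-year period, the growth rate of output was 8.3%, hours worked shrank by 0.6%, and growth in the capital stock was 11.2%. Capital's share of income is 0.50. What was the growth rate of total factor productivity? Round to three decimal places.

3.000%

Labor's share = 1 − 0.5 = 0.5.
The capital stock: 0.5 × 11.2 = 5.6 pp.
Hours worked: 0.5 × (-0.6) = -0.3 pp.
TFP growth = 8.3 − 5.3 = 3%.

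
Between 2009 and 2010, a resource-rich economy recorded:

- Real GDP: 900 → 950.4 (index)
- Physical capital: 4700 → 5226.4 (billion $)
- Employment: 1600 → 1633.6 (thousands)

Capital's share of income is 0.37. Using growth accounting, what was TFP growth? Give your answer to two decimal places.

Real GDP growth = (950.4 − 900) / 900 = 5.6%.
Physical capital growth = (5226.4 − 4700) / 4700 = 11.2%.
Employment growth = (1633.6 − 1600) / 1600 = 2.1%.
Labor's share = 1 − 0.37 = 0.63.
Physical capital: 0.37 × 11.2 = 4.144 pp.
Employment: 0.63 × 2.1 = 1.323 pp.
TFP growth = 5.6 − 5.467 = 0.133%.

TFP growth was 0.13%.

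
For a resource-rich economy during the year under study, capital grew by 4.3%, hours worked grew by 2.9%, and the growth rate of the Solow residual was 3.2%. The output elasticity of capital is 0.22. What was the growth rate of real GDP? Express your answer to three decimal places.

6.408%

Labor's share = 1 − 0.22 = 0.78.
Capital: 0.22 × 4.3 = 0.946 pp.
Hours worked: 0.78 × 2.9 = 2.262 pp.
Output growth = 3.2 + 3.208 = 6.408%.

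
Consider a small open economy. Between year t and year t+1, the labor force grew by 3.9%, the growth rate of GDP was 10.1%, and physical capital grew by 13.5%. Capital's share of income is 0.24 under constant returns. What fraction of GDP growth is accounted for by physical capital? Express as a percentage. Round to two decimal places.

Physical capital accounted for 32.08% of growth.

Physical capital contributed 0.24 × 13.5 = 3.24 pp.
Share of growth = 3.24 / 10.1 × 100 = 32.0792%.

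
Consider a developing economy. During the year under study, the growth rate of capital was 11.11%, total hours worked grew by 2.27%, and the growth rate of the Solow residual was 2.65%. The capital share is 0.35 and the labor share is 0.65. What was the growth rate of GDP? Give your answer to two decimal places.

8.01%

Labor's share = 1 − 0.35 = 0.65.
Capital: 0.35 × 11.11 = 3.8885 pp.
Total hours worked: 0.65 × 2.27 = 1.4755 pp.
Output growth = 2.65 + 5.364 = 8.014%.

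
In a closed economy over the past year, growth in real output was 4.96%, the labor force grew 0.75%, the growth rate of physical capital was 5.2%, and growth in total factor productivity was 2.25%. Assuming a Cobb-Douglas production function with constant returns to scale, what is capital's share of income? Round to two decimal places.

α = 0.44

gY = gA + α·gK + (1−α)·gL, so gY − gA − gL = α(gK − gL).
4.96 − 2.25 − 0.75 = α × (5.2 − 0.75).
1.96 = 4.45 α, so α = 0.4404.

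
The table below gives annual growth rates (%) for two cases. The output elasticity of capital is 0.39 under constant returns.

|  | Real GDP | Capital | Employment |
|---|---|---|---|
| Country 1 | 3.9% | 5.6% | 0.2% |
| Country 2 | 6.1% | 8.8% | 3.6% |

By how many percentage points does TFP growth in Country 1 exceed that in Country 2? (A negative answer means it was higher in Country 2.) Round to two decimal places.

Labor's share = 1 − 0.39 = 0.61.
Country 1: TFP = 3.9 − 2.184 − 0.122 = 1.594%.
Country 2: TFP = 6.1 − 3.432 − 2.196 = 0.472%.
Difference = 1.594 − (0.472) = 1.122 pp.

1.12 percentage points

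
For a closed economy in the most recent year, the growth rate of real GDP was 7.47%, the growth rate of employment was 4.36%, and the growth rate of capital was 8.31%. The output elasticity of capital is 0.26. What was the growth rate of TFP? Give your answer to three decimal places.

2.083%

Labor's share = 1 − 0.26 = 0.74.
Capital: 0.26 × 8.31 = 2.1606 pp.
Employment: 0.74 × 4.36 = 3.2264 pp.
TFP growth = 7.47 − 5.387 = 2.083%.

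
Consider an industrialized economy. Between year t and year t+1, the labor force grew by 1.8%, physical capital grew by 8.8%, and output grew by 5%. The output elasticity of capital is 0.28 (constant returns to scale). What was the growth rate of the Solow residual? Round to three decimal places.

Labor's share = 1 − 0.28 = 0.72.
Physical capital: 0.28 × 8.8 = 2.464 pp.
The labor force: 0.72 × 1.8 = 1.296 pp.
TFP growth = 5 − 3.76 = 1.24%.

The Solow residual grew 1.240%.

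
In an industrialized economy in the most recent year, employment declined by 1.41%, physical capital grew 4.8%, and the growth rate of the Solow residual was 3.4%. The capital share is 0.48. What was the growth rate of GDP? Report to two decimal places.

GDP growth was 4.97%.

Labor's share = 1 − 0.48 = 0.52.
Physical capital: 0.48 × 4.8 = 2.304 pp.
Employment: 0.52 × (-1.41) = -0.7332 pp.
Output growth = 3.4 + 1.5708 = 4.9708%.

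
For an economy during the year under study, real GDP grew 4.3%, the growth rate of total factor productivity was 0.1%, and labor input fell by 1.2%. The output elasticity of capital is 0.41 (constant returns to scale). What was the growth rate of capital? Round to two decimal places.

Labor's share = 1 − 0.41 = 0.59.
gY = gA + 0.59×(-1.2) + 0.41×g.
0.41×g = 4.3 − 0.1 + 0.708 = 4.908.
g = 4.908 / 0.41 = 11.9707%.

11.97%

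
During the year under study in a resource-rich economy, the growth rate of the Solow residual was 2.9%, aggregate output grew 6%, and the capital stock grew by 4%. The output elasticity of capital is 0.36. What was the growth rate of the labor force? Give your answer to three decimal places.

Labor's share = 1 − 0.36 = 0.64.
gY = gA + 0.36×4 + 0.64×g.
0.64×g = 6 − 2.9 − 1.44 = 1.66.
g = 1.66 / 0.64 = 2.59375%.

2.594%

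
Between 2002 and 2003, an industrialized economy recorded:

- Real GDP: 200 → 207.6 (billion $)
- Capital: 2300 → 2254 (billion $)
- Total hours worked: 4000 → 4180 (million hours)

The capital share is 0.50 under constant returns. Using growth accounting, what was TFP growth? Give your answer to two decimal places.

2.55%

Real GDP growth = (207.6 − 200) / 200 = 3.8%.
Capital growth = (2254 − 2300) / 2300 = -2%.
Total hours worked growth = (4180 − 4000) / 4000 = 4.5%.
Labor's share = 1 − 0.5 = 0.5.
Capital: 0.5 × (-2) = -1 pp.
Total hours worked: 0.5 × 4.5 = 2.25 pp.
TFP growth = 3.8 − 1.25 = 2.55%.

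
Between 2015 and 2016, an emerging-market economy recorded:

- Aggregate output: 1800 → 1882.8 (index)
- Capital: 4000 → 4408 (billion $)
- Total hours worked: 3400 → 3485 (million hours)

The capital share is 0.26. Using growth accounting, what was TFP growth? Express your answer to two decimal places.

0.10%

Aggregate output growth = (1882.8 − 1800) / 1800 = 4.6%.
Capital growth = (4408 − 4000) / 4000 = 10.2%.
Total hours worked growth = (3485 − 3400) / 3400 = 2.5%.
Labor's share = 1 − 0.26 = 0.74.
Capital: 0.26 × 10.2 = 2.652 pp.
Total hours worked: 0.74 × 2.5 = 1.85 pp.
TFP growth = 4.6 − 4.502 = 0.098%.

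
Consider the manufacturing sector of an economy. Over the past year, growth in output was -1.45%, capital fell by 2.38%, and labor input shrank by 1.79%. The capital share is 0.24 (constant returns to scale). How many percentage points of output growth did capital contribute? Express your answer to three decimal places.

Contribution = share × growth = 0.24 × (-2.38) = -0.5712 pp.

-0.571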